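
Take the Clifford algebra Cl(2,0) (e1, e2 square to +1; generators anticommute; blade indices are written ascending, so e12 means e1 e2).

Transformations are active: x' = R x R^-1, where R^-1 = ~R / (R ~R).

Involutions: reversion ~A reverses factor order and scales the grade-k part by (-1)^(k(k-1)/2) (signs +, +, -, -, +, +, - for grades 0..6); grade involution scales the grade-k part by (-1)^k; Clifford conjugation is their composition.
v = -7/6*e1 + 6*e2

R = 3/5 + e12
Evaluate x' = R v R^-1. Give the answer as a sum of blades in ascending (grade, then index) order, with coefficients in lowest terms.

~R = 3/5 - e12, and R ~R = 34/25, so R^-1 = ~R / (34/25).
R v = 53/10*e1 + 143/30*e2
Answer: 298/51*e1 - 61/34*e2


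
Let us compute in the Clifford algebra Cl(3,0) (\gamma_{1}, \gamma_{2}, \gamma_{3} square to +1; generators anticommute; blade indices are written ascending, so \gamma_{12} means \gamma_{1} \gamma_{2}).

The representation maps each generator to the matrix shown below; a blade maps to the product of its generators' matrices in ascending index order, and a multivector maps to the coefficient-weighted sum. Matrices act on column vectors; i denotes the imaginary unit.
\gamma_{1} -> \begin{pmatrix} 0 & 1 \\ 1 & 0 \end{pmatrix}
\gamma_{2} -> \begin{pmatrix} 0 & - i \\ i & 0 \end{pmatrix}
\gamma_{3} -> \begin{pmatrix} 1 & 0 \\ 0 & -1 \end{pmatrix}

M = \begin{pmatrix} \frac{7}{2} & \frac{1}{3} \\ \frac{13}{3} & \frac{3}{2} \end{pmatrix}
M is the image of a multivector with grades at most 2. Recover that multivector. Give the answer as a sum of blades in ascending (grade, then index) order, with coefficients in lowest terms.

Method: 1, rho(\gamma_{1}), rho(\gamma_{2}), rho(\gamma_{3}) form a trace-orthogonal basis of the 2x2 complex matrices (tr(X Y) = 2 if X = Y, else 0), so M = m0*1 + m1*rho(\gamma_{1}) + m2*rho(\gamma_{2}) + m3*rho(\gamma_{3}) with m0 = tr(M)/2 = \frac{5}{2}, m1 = tr(M rho(\gamma_{1}))/2 = \frac{7}{3}, m2 = tr(M rho(\gamma_{2}))/2 = - 2 i, m3 = tr(M rho(\gamma_{3}))/2 = 1.
Multiplying table entries, the bivector images are rho(\gamma_{12}) = i*rho(\gamma_{3}), rho(\gamma_{13}) = -i*rho(\gamma_{2}), rho(\gamma_{23}) = i*rho(\gamma_{1}); with real blade coefficients the real parts of m0..m3 are the coefficients of 1, \gamma_{1}, \gamma_{2}, \gamma_{3} and the imaginary parts give the bivectors (\gamma_{23}: Im m1, \gamma_{13}: -Im m2, \gamma_{12}: Im m3).
Answer: \frac{5}{2} + \frac{7}{3} \gamma_{1} + \gamma_{3} + 2 \gamma_{13}


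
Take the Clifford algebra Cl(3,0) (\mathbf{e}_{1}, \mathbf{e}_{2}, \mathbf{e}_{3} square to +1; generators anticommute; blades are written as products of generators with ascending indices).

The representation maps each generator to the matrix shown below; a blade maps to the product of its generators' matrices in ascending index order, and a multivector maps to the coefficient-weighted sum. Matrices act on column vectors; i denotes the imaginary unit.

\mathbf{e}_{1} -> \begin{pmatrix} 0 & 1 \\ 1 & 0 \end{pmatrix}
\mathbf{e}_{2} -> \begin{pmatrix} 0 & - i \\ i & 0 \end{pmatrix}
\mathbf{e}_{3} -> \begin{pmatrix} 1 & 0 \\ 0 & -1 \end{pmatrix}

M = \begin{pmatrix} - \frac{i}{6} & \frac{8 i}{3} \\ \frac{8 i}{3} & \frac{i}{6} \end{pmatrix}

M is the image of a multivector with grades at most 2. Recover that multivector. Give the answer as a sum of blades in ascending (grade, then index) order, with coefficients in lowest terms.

Method: 1, rho(e_{1}), rho(e_{2}), rho(e_{3}) form a trace-orthogonal basis of the 2x2 complex matrices (tr(X Y) = 2 if X = Y, else 0), so M = m0*1 + m1*rho(e_{1}) + m2*rho(e_{2}) + m3*rho(e_{3}) with m0 = tr(M)/2 = 0, m1 = tr(M rho(e_{1}))/2 = \frac{8 i}{3}, m2 = tr(M rho(e_{2}))/2 = 0, m3 = tr(M rho(e_{3}))/2 = - \frac{i}{6}.
Multiplying table entries, the bivector images are rho(e_{1} e_{2}) = i*rho(e_{3}), rho(e_{1} e_{3}) = -i*rho(e_{2}), rho(e_{2} e_{3}) = i*rho(e_{1}); with real blade coefficients the real parts of m0..m3 are the coefficients of 1, e_{1}, e_{2}, e_{3} and the imaginary parts give the bivectors (e_{2} e_{3}: Im m1, e_{1} e_{3}: -Im m2, e_{1} e_{2}: Im m3).
Answer: -\frac{1}{6} e_{1} e_{2} + \frac{8}{3} e_{2} e_{3}


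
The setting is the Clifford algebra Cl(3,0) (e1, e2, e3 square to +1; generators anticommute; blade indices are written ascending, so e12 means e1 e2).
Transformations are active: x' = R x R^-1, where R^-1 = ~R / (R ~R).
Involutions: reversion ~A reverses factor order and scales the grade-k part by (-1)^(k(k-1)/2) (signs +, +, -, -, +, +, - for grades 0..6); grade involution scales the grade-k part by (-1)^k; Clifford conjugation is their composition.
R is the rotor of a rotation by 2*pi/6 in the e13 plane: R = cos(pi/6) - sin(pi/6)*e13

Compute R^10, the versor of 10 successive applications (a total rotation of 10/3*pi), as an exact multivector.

Rotor phase runs at HALF the rotation angle; powers of one rotor simply add phase, so after 10 steps in e13 the phase is 10*pi/6 = 5*pi/3 and R^10 = cos(5*pi/3) - sin(5*pi/3)*e13.
cos(5*pi/3) = 1/2 and sin(5*pi/3) = -sqrt(3)/2, so R^10 = 1/2 + sqrt(3)/2*e13. The net rotation is 4/3*pi (after discarding 1 full turn, each of which contributes a factor -1 to the rotor); the rotor keeps the half-angle phase exactly.
Answer: 1/2 + sqrt(3)/2*e13


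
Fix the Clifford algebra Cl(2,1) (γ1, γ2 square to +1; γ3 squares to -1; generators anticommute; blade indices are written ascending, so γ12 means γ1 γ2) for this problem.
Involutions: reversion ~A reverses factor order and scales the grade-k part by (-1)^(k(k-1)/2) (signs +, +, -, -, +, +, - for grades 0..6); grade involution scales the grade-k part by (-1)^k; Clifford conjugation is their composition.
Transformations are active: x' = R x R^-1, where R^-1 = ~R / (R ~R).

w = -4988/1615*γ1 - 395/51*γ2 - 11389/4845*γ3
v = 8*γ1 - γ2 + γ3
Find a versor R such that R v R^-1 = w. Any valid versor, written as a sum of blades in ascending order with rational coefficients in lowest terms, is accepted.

Sketch: the shared square 64 makes R = v + w = 7932/1615*γ1 - 446/51*γ2 - 6544/4845*γ3 the natural versor; its sandwich fixes that direction, negates (v - w)/2, and sends v to w.
Answer: 7932/1615*γ1 - 446/51*γ2 - 6544/4845*γ3


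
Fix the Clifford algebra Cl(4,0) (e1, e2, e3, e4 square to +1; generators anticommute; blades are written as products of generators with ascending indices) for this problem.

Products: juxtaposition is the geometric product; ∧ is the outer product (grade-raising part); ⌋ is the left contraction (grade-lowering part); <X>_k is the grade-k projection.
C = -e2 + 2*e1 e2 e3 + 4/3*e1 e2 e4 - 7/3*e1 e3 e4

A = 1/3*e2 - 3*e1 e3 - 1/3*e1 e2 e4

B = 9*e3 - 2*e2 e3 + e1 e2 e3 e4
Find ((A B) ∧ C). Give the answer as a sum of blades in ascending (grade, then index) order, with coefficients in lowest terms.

step 1: -27*e1 - e3 - 6*e1 e2 + 3*e2 e3 - 3*e2 e4 + 1/3*e1 e3 e4 + 3*e1 e2 e3 e4
step 2: 27*e1 e2 - e2 e3 - 5/3*e1 e2 e3 e4
Answer: 27*e1 e2 - e2 e3 - 5/3*e1 e2 e3 e4


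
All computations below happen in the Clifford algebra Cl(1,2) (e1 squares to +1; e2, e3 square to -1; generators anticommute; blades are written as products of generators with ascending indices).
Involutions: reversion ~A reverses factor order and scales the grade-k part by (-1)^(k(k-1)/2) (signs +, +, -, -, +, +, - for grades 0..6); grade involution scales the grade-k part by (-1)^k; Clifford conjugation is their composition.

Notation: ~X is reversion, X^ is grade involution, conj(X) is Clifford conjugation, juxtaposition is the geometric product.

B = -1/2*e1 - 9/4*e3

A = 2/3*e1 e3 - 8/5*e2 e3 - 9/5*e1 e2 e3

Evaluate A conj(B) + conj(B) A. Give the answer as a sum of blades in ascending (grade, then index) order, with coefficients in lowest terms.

first term: -3/2*e1 + 18/5*e2 - 1/3*e3 + 81/20*e1 e2 - 9/10*e2 e3 - 4/5*e1 e2 e3
second term: 3/2*e1 - 18/5*e2 + 1/3*e3 + 81/20*e1 e2 - 9/10*e2 e3 - 4/5*e1 e2 e3
Answer: 81/10*e1 e2 - 9/5*e2 e3 - 8/5*e1 e2 e3


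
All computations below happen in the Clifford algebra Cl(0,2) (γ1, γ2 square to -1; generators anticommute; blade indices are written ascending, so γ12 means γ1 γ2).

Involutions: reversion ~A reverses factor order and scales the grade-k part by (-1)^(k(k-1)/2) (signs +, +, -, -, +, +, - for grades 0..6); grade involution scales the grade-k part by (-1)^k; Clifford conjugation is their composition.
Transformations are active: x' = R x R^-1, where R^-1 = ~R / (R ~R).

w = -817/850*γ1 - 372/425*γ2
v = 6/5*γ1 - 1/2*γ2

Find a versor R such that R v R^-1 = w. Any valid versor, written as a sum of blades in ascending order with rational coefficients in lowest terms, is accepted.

The midline construction: v and w both square to -169/100, so reflecting in their sum 203/850*γ1 - 1169/850*γ2 exchanges them.
Answer: 203/850*γ1 - 1169/850*γ2


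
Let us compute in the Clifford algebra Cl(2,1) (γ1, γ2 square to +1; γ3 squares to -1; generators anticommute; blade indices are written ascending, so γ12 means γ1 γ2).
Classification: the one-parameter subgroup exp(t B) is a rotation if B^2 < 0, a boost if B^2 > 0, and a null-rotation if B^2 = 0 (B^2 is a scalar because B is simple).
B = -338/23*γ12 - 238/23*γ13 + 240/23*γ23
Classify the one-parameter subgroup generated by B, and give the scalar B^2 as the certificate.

B^2 term by term: the squares give (-338/23)^2*(γ12)^2 + (-238/23)^2*(γ13)^2 + (240/23)^2*(γ23)^2 = 114244/529*(-1) + 56644/529*(+1) + 57600/529*(+1) = 0 (each basis 2-blade squares to minus the product of its generators' squares); cross terms between blades sharing an index anticommute and cancel. So B^2 = 0.
Answer: null-rotation, certificate B^2 = 0. The class reads off the invariant scalar 0 directly.


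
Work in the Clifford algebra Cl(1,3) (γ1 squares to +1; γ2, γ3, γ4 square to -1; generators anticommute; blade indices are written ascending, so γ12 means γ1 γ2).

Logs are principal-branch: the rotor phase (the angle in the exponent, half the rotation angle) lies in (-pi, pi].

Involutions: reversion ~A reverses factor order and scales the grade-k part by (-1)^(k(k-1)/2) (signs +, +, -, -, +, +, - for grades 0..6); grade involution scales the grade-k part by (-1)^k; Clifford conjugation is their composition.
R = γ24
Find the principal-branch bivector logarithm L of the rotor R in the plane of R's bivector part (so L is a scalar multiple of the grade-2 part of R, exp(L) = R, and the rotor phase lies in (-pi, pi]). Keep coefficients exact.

The scalar part of R is 0, so the principal-branch rotor phase is pinned; divide the bivector part by its sine to get the unit plane — L is the phase times that plane.
Concretely: cos(phase) = 0 gives phase = ±pi/2, and since phase/sin(phase) is even the sign is immaterial: L = (phase/sin(phase)) * <R>_2 = (pi/2) * <R>_2.
Answer: pi/2*γ24


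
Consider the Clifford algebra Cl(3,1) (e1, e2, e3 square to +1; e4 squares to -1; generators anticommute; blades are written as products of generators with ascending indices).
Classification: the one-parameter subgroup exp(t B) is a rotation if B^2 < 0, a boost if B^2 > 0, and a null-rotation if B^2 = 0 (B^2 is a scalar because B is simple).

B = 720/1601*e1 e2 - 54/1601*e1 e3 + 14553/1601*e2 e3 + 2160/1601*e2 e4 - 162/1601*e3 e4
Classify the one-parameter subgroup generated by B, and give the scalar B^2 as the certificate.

B^2 term by term: the squares give (720/1601)^2*(e1 e2)^2 + (-54/1601)^2*(e1 e3)^2 + (14553/1601)^2*(e2 e3)^2 + (2160/1601)^2*(e2 e4)^2 + (-162/1601)^2*(e3 e4)^2 = 518400/2563201*(-1) + 2916/2563201*(-1) + 211789809/2563201*(-1) + 4665600/2563201*(+1) + 26244/2563201*(+1) = -81 (each basis 2-blade squares to minus the product of its generators' squares); cross terms between blades sharing an index anticommute and cancel; the commuting (index-disjoint) pairs give grade-4 terms 2*c*c'*(blade product), which cancel blade by blade — e1 e2 e3 e4: -233280/2563201 + 233280/2563201 = 0 — confirming B is simple. So B^2 = -81.
Answer: rotation, certificate B^2 = -81. Because -81 is invariant under every versor sandwich, the classification follows from its sign alone.


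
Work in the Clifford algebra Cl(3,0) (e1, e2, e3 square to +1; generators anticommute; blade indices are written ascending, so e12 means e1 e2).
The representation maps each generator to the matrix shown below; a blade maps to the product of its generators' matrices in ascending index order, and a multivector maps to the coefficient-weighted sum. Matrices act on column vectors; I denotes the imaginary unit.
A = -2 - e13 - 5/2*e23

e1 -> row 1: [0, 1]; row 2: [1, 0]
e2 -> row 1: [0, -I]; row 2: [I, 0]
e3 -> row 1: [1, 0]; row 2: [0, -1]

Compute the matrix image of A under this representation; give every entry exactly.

Bivector images (products of the table entries): rho(e13) = rho(e1)rho(e3) = row 1: [0, -1]; row 2: [1, 0]; rho(e23) = rho(e2)rho(e3) = row 1: [0, I]; row 2: [I, 0].
M = (-2)*1 + (-1)*rho(e13) + (-5/2)*rho(e23), summed entrywise (1 is the identity matrix):
Answer: row 1: [-2, 1 - 5*I/2]; row 2: [-1 - 5*I/2, -2]


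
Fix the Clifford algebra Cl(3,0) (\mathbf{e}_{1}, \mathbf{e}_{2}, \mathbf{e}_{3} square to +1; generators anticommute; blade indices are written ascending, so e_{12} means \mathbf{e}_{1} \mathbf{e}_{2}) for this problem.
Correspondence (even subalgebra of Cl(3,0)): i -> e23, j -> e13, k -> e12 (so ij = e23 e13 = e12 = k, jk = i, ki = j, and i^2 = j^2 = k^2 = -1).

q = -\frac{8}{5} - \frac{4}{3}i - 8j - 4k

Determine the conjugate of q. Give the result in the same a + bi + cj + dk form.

In blades: q = -\frac{8}{5} - 4 e_{12} - 8 e_{13} - \frac{4}{3} e_{23}.
Quaternion conjugation is reversion on the even subalgebra: the scalar is fixed and every grade-2 blade flips sign, giving -\frac{8}{5} + 4 e_{12} + 8 e_{13} + \frac{4}{3} e_{23}; translating back:
Answer: -\frac{8}{5} + \frac{4}{3}i + 8j + 4k


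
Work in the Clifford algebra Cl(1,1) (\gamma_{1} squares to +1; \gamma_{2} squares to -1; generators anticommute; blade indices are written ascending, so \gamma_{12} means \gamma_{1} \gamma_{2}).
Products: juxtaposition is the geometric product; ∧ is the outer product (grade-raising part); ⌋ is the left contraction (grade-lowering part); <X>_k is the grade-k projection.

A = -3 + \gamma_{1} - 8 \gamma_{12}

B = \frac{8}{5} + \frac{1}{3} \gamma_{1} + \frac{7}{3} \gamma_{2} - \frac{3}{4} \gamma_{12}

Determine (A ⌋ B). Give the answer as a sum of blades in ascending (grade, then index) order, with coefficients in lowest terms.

step 1: \frac{23}{15} - \gamma_{1} - \frac{31}{4} \gamma_{2} + \frac{9}{4} \gamma_{12}
Answer: \frac{23}{15} - \gamma_{1} - \frac{31}{4} \gamma_{2} + \frac{9}{4} \gamma_{12}


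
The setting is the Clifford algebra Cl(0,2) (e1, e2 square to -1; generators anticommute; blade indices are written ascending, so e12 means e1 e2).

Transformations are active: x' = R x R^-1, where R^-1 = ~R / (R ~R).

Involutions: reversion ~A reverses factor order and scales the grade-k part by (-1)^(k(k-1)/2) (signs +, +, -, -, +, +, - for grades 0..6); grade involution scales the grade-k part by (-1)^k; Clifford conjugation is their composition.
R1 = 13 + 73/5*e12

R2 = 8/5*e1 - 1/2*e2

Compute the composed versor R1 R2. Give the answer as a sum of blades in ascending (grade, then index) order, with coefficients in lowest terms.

Distribute over the terms of R1 (each basis-blade product reordered to ascending indices, repeated generators contracted through their squares):
(13) R2 = 104/5*e1 - 13/2*e2
(73/5*e12) R2 = 73/10*e1 + 584/25*e2
Summing the partial products and collecting blades:
Answer: 281/10*e1 + 843/50*e2


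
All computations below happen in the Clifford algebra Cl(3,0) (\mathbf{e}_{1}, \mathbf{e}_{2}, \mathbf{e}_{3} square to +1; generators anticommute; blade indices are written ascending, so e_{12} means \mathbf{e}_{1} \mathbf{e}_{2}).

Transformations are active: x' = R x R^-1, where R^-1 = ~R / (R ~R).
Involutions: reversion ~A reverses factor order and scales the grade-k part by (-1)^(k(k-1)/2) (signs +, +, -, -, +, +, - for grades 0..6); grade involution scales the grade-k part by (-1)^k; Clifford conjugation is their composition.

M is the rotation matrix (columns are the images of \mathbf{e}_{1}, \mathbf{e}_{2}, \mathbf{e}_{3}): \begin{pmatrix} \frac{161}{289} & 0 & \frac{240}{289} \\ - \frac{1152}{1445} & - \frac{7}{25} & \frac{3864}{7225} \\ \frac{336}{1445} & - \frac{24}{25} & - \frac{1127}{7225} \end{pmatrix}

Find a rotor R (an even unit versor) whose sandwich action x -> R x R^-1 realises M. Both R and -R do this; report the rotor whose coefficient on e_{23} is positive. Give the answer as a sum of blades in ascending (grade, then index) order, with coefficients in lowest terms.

Method: write R = a + b12*e_{12} + b13*e_{13} + b23*e_{23} with a^2 + b12^2 + b13^2 + b23^2 = 1 (so R^-1 = ~R). Expanding the columns R e_j ~R gives tr M = 4a^2 - 1 and, from the antisymmetric part, M21 - M12 = -4a*b12, M13 - M31 = 4a*b13, M32 - M23 = -4a*b23.
Here tr M = \frac{35}{289}, so a^2 = (1 + tr M)/4 = \frac{81}{289} and a = ±\frac{9}{17}. Taking a = \frac{9}{17}: M21 - M12 = -\frac{1152}{1445}, M13 - M31 = \frac{864}{1445}, M32 - M23 = -\frac{432}{289}, giving b12 = \frac{32}{85}, b13 = \frac{24}{85}, b23 = \frac{12}{17}, i.e. R = \frac{9}{17} + \frac{32}{85} e_{12} + \frac{24}{85} e_{13} + \frac{12}{17} e_{23}.
Its e_{23} coefficient is already positive.
Answer: \frac{9}{17} + \frac{32}{85} e_{12} + \frac{24}{85} e_{13} + \frac{12}{17} e_{23}. Uniqueness: Spin(3) -> SO(3) maps R and -R to the same rotation of trace \frac{35}{289}; fixing the sign of the e_{23} coefficient removes the ambiguity.


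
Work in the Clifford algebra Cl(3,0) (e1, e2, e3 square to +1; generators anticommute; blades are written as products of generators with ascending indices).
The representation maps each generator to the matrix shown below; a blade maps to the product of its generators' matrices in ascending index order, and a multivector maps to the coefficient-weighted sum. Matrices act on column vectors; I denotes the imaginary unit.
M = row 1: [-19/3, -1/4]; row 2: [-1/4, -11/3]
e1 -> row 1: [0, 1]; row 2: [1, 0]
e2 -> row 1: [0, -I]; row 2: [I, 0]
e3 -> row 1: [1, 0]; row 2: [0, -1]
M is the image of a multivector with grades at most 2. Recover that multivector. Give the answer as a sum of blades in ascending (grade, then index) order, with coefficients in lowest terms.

Method: 1, rho(e1), rho(e2), rho(e3) form a trace-orthogonal basis of the 2x2 complex matrices (tr(X Y) = 2 if X = Y, else 0), so M = m0*1 + m1*rho(e1) + m2*rho(e2) + m3*rho(e3) with m0 = tr(M)/2 = -5, m1 = tr(M rho(e1))/2 = -1/4, m2 = tr(M rho(e2))/2 = 0, m3 = tr(M rho(e3))/2 = -4/3.
Multiplying table entries, the bivector images are rho(e1 e2) = I*rho(e3), rho(e1 e3) = -I*rho(e2), rho(e2 e3) = I*rho(e1); with real blade coefficients the real parts of m0..m3 are the coefficients of 1, e1, e2, e3 and the imaginary parts give the bivectors (e2 e3: Im m1, e1 e3: -Im m2, e1 e2: Im m3).
Answer: -5 - 1/4*e1 - 4/3*e3


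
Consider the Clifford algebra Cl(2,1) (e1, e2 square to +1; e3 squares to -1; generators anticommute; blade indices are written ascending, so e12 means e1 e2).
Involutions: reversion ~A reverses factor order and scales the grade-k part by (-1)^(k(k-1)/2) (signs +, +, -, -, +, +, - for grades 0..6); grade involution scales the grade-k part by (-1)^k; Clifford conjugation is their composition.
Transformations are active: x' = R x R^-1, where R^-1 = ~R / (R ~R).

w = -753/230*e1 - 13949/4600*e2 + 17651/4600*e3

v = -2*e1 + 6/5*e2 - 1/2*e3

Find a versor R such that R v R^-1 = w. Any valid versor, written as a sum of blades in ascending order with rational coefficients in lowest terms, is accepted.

A norm check does it: q(v) = q(w) = 519/100, hence R = v + w = -1213/230*e1 - 8429/4600*e2 + 15351/4600*e3 realises the map — parallel part kept, (v - w)/2 negated, v carried to w.
Answer: -1213/230*e1 - 8429/4600*e2 + 15351/4600*e3


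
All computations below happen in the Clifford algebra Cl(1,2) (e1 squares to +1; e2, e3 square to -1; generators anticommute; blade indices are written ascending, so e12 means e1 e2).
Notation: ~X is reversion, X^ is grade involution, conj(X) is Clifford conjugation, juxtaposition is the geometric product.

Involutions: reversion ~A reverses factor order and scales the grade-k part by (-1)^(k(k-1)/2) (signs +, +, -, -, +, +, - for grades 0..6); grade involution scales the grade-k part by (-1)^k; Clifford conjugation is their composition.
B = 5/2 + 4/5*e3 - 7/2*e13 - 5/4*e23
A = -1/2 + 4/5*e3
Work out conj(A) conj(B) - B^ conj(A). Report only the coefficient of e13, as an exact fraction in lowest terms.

first term: -189/100 - 14/5*e1 - e2 - 8/5*e3 - 7/4*e13 - 5/8*e23
second term: -189/100 - 14/5*e1 - e2 - 8/5*e3 + 7/4*e13 + 5/8*e23
Answer: -7/2


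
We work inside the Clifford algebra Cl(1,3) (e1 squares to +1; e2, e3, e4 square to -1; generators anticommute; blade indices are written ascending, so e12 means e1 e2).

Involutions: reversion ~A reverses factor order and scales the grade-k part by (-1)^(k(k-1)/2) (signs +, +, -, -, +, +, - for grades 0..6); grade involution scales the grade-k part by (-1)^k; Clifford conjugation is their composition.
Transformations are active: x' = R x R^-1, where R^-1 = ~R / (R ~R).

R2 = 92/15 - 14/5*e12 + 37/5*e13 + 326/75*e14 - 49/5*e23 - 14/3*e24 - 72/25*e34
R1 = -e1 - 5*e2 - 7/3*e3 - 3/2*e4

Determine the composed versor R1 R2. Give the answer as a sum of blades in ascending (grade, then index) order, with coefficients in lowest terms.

Distribute over the terms of R1 (each basis-blade product reordered to ascending indices, repeated generators contracted through their squares):
(-e1) R2 = -92/15*e1 + 14/5*e2 - 37/5*e3 - 326/75*e4 + 49/5*e123 + 14/3*e124 + 72/25*e134
(-5*e2) R2 = 14*e1 - 92/3*e2 - 49*e3 - 70/3*e4 + 37*e123 + 326/15*e124 + 72/5*e234
(-7/3*e3) R2 = -259/15*e1 + 343/15*e2 - 644/45*e3 - 168/25*e4 + 98/15*e123 + 2282/225*e134 - 98/9*e234
(-3/2*e4) R2 = -163/25*e1 + 7*e2 + 108/25*e3 - 46/5*e4 + 21/5*e124 - 111/10*e134 + 147/10*e234
Summing the partial products and collecting blades:
Answer: -398/25*e1 + 2*e2 - 14938/225*e3 - 218/5*e4 + 160/3*e123 + 153/5*e124 + 173/90*e134 + 1639/90*e234


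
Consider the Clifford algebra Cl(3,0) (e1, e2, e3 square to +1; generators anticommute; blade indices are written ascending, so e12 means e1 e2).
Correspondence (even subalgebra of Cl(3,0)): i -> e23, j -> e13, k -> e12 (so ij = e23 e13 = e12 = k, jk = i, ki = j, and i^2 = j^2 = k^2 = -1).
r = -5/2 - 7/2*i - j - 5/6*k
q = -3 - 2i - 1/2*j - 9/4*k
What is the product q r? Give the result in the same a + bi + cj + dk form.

In blades: q = -3 - 9/4*e12 - 1/2*e13 - 2*e23, r = -5/2 - 5/6*e12 - e13 - 7/2*e23.
Distribute q over r term by term (generator squares from the signature, products reordered to ascending indices): (-3)*r = 15/2 + 5/2*e12 + 3*e13 + 21/2*e23; (-9/4*e12)*r = -15/8 + 45/8*e12 + 63/8*e13 - 9/4*e23; (-1/2*e13)*r = -1/2 - 7/4*e12 + 5/4*e13 + 5/12*e23; (-2*e23)*r = -7 + 2*e12 - 5/3*e13 + 5*e23.
Sum: -15/8 + 67/8*e12 + 251/24*e13 + 41/3*e23; translating back through the correspondence:
Answer: -15/8 + 41/3*i + 251/24*j + 67/8*k


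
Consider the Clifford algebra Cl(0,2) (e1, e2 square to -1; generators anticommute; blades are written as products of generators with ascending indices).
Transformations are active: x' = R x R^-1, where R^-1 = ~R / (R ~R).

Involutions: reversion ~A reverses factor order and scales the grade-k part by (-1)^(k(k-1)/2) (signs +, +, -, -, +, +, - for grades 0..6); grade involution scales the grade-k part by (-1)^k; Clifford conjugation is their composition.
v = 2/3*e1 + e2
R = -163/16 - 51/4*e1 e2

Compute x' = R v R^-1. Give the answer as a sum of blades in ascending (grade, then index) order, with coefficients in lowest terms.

~R = -163/16 + 51/4*e1 e2, and R ~R = 68185/256, so R^-1 = ~R / (68185/256).
R v = 143/24*e1 - 299/16*e2
Answer: -17662/15735*e1 + 2253/5245*e2


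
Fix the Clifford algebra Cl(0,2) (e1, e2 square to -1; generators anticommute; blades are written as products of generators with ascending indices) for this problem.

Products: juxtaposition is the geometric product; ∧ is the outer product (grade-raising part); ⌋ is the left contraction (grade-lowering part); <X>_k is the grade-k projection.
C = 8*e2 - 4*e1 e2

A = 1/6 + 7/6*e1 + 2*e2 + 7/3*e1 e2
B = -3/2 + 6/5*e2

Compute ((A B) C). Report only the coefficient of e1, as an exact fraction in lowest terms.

step 1: -53/20 - 91/20*e1 - 14/5*e2 - 21/10*e1 e2
step 2: 14 + 28*e1 - 197/5*e2 - 129/5*e1 e2
Answer: 28


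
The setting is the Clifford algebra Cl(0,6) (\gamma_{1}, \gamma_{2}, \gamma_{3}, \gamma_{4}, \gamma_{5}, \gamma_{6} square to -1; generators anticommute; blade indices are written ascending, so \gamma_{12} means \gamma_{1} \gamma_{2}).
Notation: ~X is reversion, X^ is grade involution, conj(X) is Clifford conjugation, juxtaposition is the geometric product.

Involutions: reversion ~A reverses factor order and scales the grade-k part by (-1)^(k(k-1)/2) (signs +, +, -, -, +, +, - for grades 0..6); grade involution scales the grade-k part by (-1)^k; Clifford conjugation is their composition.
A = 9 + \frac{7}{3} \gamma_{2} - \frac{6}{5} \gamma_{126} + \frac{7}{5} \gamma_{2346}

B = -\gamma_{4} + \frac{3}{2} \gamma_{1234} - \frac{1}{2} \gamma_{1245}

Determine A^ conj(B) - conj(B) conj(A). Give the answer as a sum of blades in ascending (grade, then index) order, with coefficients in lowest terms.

first term: 9 \gamma_{4} - \frac{21}{10} \gamma_{16} - \frac{7}{3} \gamma_{24} - \frac{7}{2} \gamma_{134} + \frac{7}{6} \gamma_{145} + \frac{7}{5} \gamma_{236} - \frac{9}{5} \gamma_{346} + \frac{3}{5} \gamma_{456} + \frac{27}{2} \gamma_{1234} - \frac{9}{2} \gamma_{1245} - \frac{6}{5} \gamma_{1246} + \frac{7}{10} \gamma_{1356}
second term: 9 \gamma_{4} + \frac{21}{10} \gamma_{16} + \frac{7}{3} \gamma_{24} + \frac{7}{2} \gamma_{134} - \frac{7}{6} \gamma_{145} - \frac{7}{5} \gamma_{236} + \frac{9}{5} \gamma_{346} - \frac{3}{5} \gamma_{456} + \frac{27}{2} \gamma_{1234} - \frac{9}{2} \gamma_{1245} - \frac{6}{5} \gamma_{1246} + \frac{7}{10} \gamma_{1356}
Answer: -\frac{21}{5} \gamma_{16} - \frac{14}{3} \gamma_{24} - 7 \gamma_{134} + \frac{7}{3} \gamma_{145} + \frac{14}{5} \gamma_{236} - \frac{18}{5} \gamma_{346} + \frac{6}{5} \gamma_{456}


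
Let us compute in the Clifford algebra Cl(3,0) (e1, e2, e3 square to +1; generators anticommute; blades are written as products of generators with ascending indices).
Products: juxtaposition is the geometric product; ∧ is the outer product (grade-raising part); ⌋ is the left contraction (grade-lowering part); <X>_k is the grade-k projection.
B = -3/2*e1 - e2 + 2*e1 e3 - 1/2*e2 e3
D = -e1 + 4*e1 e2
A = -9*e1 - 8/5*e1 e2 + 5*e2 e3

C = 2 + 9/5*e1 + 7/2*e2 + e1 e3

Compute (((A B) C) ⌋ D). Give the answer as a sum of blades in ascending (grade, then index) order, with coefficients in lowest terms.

step 1: 16 + 8/5*e1 - 12/5*e2 - 13*e3 + 19*e1 e2 + 4/5*e1 e3 + 16/5*e2 e3 - 3*e1 e2 e3
step 2: 642/25 + 223/2*e1 + 14*e2 - 926/25*e3 + 1278/25*e1 e2 + 103/2*e1 e3 + 55/2*e2 e3 - 16/25*e1 e2 e3
step 3: -15799/50 - 2042/25*e1 + 446*e2 + 2568/25*e1 e2
Answer: -15799/50 - 2042/25*e1 + 446*e2 + 2568/25*e1 e2


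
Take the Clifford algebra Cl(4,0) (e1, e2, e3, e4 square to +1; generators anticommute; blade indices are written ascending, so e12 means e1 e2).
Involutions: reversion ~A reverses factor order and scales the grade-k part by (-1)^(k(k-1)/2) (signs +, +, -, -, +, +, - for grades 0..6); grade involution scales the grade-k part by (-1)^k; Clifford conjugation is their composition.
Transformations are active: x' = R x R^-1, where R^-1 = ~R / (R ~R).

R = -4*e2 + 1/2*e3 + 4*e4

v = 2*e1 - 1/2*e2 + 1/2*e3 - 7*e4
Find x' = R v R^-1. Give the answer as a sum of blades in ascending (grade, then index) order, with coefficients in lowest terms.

~R = -4*e2 + 1/2*e3 + 4*e4, and R ~R = 129/4, so R^-1 = ~R / (129/4).
R v = -103/4 + 8*e12 - e13 - 8*e14 - 7/4*e23 + 30*e24 - 11/2*e34
Answer: -2*e1 + 1777/258*e2 - 335/258*e3 + 79/129*e4


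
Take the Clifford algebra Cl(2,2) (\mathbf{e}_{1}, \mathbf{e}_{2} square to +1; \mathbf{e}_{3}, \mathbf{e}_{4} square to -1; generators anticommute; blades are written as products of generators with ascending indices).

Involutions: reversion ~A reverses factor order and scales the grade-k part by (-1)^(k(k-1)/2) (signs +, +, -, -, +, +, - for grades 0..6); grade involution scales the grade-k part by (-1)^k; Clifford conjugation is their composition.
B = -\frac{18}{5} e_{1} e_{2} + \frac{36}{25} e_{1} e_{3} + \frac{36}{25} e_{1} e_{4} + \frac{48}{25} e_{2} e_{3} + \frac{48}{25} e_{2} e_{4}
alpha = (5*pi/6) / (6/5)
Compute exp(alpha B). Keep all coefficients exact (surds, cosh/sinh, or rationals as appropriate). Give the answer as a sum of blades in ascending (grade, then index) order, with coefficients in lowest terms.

B^2 term by term: the squares give (-\frac{18}{5})^2*(e_{1} e_{2})^2 + (\frac{36}{25})^2*(e_{1} e_{3})^2 + (\frac{36}{25})^2*(e_{1} e_{4})^2 + (\frac{48}{25})^2*(e_{2} e_{3})^2 + (\frac{48}{25})^2*(e_{2} e_{4})^2 = \frac{324}{25}*(-1) + \frac{1296}{625}*(+1) + \frac{1296}{625}*(+1) + \frac{2304}{625}*(+1) + \frac{2304}{625}*(+1) = -\frac{36}{25} (each basis 2-blade squares to minus the product of its generators' squares); cross terms between blades sharing an index anticommute and cancel; the commuting (index-disjoint) pairs give grade-4 terms 2*c*c'*(blade product), which cancel blade by blade — e_{1} e_{2} e_{3} e_{4}: -\frac{3456}{625} + \frac{3456}{625} = 0 — confirming B is simple. So B^2 = -\frac{36}{25}.
B^2 = -\frac{36}{25} — since the square is negative, the closed form is circular: l = \frac{6}{5}, alpha*l = \frac{5 \pi}{6}, so exp(alpha B) = cos(\frac{5 \pi}{6}) + (sin(\frac{5 \pi}{6})/(\frac{6}{5}))*B = - \frac{\sqrt{3}}{2} + (\frac{5}{12})*B.
Answer: - \frac{\sqrt{3}}{2} - \frac{3}{2} e_{1} e_{2} + \frac{3}{5} e_{1} e_{3} + \frac{3}{5} e_{1} e_{4} + \frac{4}{5} e_{2} e_{3} + \frac{4}{5} e_{2} e_{4}


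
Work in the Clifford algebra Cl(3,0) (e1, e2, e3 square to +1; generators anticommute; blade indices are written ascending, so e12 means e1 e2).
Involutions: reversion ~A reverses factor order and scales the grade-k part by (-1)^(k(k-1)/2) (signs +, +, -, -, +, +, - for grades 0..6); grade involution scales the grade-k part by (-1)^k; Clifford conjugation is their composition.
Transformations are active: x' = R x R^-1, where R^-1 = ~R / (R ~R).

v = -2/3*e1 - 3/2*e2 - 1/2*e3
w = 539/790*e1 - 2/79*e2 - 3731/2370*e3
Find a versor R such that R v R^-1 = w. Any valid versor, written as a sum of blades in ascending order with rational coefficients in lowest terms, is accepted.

Equal squares first: v^2 = w^2 = 53/18. Then v + w = 37/2370*e1 - 241/158*e2 - 2458/1185*e3 is a versor taking v to w, provided it is invertible.
Answer: 37/2370*e1 - 241/158*e2 - 2458/1185*e3


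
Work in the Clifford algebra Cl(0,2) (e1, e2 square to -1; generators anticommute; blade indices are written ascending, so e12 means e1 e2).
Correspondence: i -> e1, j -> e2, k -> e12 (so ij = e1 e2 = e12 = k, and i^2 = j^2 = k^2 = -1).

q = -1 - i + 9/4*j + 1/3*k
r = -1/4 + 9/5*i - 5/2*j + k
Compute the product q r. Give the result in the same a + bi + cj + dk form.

In blades: q = -1 - e1 + 9/4*e2 + 1/3*e12, r = -1/4 + 9/5*e1 - 5/2*e2 + e12.
Distribute q over r term by term (generator squares from the signature, products reordered to ascending indices): (-1)*r = 1/4 - 9/5*e1 + 5/2*e2 - e12; (-e1)*r = 9/5 + 1/4*e1 + e2 + 5/2*e12; (9/4*e2)*r = 45/8 + 9/4*e1 - 9/16*e2 - 81/20*e12; (1/3*e12)*r = -1/3 + 5/6*e1 + 3/5*e2 - 1/12*e12.
Sum: 881/120 + 23/15*e1 + 283/80*e2 - 79/30*e12; translating back through the correspondence:
Answer: 881/120 + 23/15*i + 283/80*j - 79/30*k


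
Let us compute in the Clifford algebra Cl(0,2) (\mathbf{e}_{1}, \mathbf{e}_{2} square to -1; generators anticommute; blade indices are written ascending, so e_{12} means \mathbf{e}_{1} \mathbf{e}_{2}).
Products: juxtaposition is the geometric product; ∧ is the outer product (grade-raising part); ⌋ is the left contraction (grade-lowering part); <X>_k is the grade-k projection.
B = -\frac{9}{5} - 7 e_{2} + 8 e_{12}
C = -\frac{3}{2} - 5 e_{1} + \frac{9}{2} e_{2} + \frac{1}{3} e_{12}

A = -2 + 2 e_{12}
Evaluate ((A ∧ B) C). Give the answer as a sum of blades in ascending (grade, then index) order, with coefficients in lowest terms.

step 1: \frac{18}{5} + 14 e_{2} - \frac{98}{5} e_{12}
step 2: -\frac{928}{15} + \frac{1123}{15} e_{1} + \frac{466}{5} e_{2} + \frac{503}{5} e_{12}
Answer: -\frac{928}{15} + \frac{1123}{15} e_{1} + \frac{466}{5} e_{2} + \frac{503}{5} e_{12}


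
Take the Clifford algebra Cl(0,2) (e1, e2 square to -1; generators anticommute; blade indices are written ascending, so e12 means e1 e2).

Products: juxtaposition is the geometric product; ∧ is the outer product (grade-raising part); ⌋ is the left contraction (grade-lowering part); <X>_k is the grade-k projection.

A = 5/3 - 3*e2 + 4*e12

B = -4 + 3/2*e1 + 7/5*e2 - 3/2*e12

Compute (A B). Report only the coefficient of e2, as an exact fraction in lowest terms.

step 1: 53/15 + 7/5*e1 + 61/3*e2 - 14*e12
Answer: 61/3


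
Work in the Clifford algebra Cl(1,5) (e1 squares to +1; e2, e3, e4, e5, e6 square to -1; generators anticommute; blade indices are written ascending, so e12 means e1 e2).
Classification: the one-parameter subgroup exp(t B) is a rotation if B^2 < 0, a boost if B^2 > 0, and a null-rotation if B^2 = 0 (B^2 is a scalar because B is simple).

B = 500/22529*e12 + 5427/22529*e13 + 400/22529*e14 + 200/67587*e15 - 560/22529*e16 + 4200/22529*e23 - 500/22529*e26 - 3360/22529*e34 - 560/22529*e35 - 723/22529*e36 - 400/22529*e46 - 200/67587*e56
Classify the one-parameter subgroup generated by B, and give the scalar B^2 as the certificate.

B^2 term by term: the squares give (500/22529)^2*(e12)^2 + (5427/22529)^2*(e13)^2 + (400/22529)^2*(e14)^2 + (200/67587)^2*(e15)^2 + (-560/22529)^2*(e16)^2 + (4200/22529)^2*(e23)^2 + (-500/22529)^2*(e26)^2 + (-3360/22529)^2*(e34)^2 + (-560/22529)^2*(e35)^2 + (-723/22529)^2*(e36)^2 + (-400/22529)^2*(e46)^2 + (-200/67587)^2*(e56)^2 = 250000/507555841*(+1) + 29452329/507555841*(+1) + 160000/507555841*(+1) + 40000/4568002569*(+1) + 313600/507555841*(+1) + 17640000/507555841*(-1) + 250000/507555841*(-1) + 11289600/507555841*(-1) + 313600/507555841*(-1) + 522729/507555841*(-1) + 160000/507555841*(-1) + 40000/4568002569*(-1) = 0 (each basis 2-blade squares to minus the product of its generators' squares); cross terms between blades sharing an index anticommute and cancel; the commuting (index-disjoint) pairs give grade-4 terms 2*c*c'*(blade product), which cancel blade by blade — e1234: -3360000/507555841 + 3360000/507555841 = 0; e1235: -560000/507555841 + 560000/507555841 = 0; e1236: -723000/507555841 + 5427000/507555841 - 4704000/507555841 = 0; e1246: -400000/507555841 + 400000/507555841 = 0; e1256: -200000/1522667523 + 200000/1522667523 = 0; e1345: 448000/507555841 - 448000/507555841 = 0; e1346: -4341600/507555841 + 578400/507555841 + 3763200/507555841 = 0; e1356: -723600/507555841 + 96400/507555841 + 627200/507555841 = 0; e1456: -160000/1522667523 + 160000/1522667523 = 0; e2346: -3360000/507555841 + 3360000/507555841 = 0; e2356: -560000/507555841 + 560000/507555841 = 0; e3456: 448000/507555841 - 448000/507555841 = 0 — confirming B is simple. So B^2 = 0.
Answer: null-rotation, certificate B^2 = 0. Note: conjugating B changes its blade decomposition but never the scalar B^2 = 0, whose sign settles the classification.


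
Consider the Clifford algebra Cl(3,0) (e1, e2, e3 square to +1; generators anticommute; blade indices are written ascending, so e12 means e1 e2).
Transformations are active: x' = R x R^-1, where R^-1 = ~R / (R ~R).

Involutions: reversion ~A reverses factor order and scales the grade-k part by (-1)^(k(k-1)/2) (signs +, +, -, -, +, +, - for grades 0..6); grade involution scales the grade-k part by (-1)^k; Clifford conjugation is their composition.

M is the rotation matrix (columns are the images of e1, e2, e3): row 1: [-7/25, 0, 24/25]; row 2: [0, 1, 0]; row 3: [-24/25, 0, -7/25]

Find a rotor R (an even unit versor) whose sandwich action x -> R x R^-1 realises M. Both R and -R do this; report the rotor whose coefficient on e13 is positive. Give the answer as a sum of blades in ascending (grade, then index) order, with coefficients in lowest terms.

Method: write R = a + b12*e12 + b13*e13 + b23*e23 with a^2 + b12^2 + b13^2 + b23^2 = 1 (so R^-1 = ~R). Expanding the columns R e_j ~R gives tr M = 4a^2 - 1 and, from the antisymmetric part, M21 - M12 = -4a*b12, M13 - M31 = 4a*b13, M32 - M23 = -4a*b23.
Here tr M = 11/25, so a^2 = (1 + tr M)/4 = 9/25 and a = ±3/5. Taking a = 3/5: M21 - M12 = 0, M13 - M31 = 48/25, M32 - M23 = 0, giving b12 = 0, b13 = 4/5, b23 = 0, i.e. R = 3/5 + 4/5*e13.
Its e13 coefficient is already positive.
Answer: 3/5 + 4/5*e13. Why the constraint matters: R and -R act identically through the sandwich — M has trace 11/25 either way — so only the sign condition on e13 picks one of the two preimages.


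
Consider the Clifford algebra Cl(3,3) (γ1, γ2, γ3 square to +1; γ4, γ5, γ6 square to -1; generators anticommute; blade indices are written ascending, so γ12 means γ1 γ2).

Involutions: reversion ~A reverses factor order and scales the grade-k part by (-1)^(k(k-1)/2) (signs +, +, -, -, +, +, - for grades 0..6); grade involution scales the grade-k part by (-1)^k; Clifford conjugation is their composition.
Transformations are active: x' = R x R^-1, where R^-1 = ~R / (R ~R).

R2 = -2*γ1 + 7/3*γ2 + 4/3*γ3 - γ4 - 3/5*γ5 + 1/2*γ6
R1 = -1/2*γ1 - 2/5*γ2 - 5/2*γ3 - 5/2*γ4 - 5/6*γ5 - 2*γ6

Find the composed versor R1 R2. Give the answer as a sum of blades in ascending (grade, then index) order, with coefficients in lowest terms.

Distribute over the terms of R1 (each basis-blade product reordered to ascending indices, repeated generators contracted through their squares):
(-1/2*γ1) R2 = 1 - 7/6*γ12 - 2/3*γ13 + 1/2*γ14 + 3/10*γ15 - 1/4*γ16
(-2/5*γ2) R2 = -14/15 - 4/5*γ12 - 8/15*γ23 + 2/5*γ24 + 6/25*γ25 - 1/5*γ26
(-5/2*γ3) R2 = -10/3 - 5*γ13 + 35/6*γ23 + 5/2*γ34 + 3/2*γ35 - 5/4*γ36
(-5/2*γ4) R2 = -5/2 - 5*γ14 + 35/6*γ24 + 10/3*γ34 + 3/2*γ45 - 5/4*γ46
(-5/6*γ5) R2 = -1/2 - 5/3*γ15 + 35/18*γ25 + 10/9*γ35 - 5/6*γ45 - 5/12*γ56
(-2*γ6) R2 = 1 - 4*γ16 + 14/3*γ26 + 8/3*γ36 - 2*γ46 - 6/5*γ56
Summing the partial products and collecting blades:
Answer: -79/15 - 59/30*γ12 - 17/3*γ13 - 9/2*γ14 - 41/30*γ15 - 17/4*γ16 + 53/10*γ23 + 187/30*γ24 + 983/450*γ25 + 67/15*γ26 + 35/6*γ34 + 47/18*γ35 + 17/12*γ36 + 2/3*γ45 - 13/4*γ46 - 97/60*γ56


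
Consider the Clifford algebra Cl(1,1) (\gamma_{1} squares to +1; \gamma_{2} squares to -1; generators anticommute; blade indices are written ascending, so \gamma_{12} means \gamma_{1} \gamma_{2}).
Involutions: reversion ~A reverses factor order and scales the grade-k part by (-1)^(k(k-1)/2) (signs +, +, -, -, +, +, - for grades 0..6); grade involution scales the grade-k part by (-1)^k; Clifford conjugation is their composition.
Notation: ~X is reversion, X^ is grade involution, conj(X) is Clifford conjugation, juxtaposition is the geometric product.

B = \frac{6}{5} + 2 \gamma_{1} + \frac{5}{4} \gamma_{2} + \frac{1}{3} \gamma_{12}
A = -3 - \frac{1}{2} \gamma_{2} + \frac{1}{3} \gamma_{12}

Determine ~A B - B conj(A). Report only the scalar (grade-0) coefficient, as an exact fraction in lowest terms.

first term: -\frac{1111}{360} - \frac{23}{4} \gamma_{1} - \frac{221}{60} \gamma_{2} - \frac{2}{5} \gamma_{12}
second term: -\frac{1561}{360} - \frac{79}{12} \gamma_{1} - \frac{229}{60} \gamma_{2} - \frac{2}{5} \gamma_{12}
Answer: \frac{5}{4}


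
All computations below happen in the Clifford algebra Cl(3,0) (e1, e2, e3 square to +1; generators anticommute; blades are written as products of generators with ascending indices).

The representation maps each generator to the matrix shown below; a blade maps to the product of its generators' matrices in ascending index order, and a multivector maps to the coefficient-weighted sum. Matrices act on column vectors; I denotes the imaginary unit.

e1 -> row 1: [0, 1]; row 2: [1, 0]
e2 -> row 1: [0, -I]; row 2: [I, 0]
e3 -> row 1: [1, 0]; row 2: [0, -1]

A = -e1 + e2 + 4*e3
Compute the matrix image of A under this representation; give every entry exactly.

M = (-1)*rho(e1) + (1)*rho(e2) + (4)*rho(e3), summed entrywise:
Answer: row 1: [4, -1 - I]; row 2: [-1 + I, -4]
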